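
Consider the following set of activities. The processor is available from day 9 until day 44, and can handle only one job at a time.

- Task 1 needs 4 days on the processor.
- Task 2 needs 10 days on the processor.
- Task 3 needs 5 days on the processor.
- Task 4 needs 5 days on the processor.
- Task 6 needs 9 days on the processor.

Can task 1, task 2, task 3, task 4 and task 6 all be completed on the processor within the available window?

The processor window is 44 − 9 = 35 days.
Running back to back, the jobs need 4 + 10 + 5 + 5 + 9 = 33 days on the processor.
Since 33 ≤ 35, they fit within the window.

Yes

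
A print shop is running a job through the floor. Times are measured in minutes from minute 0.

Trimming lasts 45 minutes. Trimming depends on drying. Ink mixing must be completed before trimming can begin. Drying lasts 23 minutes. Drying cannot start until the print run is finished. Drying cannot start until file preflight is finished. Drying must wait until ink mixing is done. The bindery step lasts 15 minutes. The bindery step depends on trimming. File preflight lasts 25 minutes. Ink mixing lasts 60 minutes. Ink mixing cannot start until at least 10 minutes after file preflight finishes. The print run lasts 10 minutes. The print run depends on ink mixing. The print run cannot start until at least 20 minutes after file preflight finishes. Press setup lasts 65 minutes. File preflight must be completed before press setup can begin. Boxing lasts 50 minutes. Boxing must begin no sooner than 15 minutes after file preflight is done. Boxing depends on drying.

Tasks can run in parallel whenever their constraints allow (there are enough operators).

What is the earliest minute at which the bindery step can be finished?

Nothing blocks file preflight, so it runs from minute 0 to minute 25.
Ink mixing waits on file preflight (finishes minute 25, plus 10-minute gap → minute 35), so it starts at minute 35 and finishes at 35 + 60 = minute 95.
For the print run: ink mixing (finishes minute 95); file preflight (finishes minute 25, plus 20-minute gap → minute 45). Taking the maximum gives a start of minute 95, and it finishes at 95 + 10 = minute 105.
For drying: the print run (finishes minute 105); file preflight (finishes minute 25); ink mixing (finishes minute 95). Taking the maximum gives a start of minute 105, and it finishes at 105 + 23 = minute 128.
Trimming has to wait for drying (finishes minute 128); ink mixing (finishes minute 95). The latest of these is minute 128, so trimming runs minute 128 to 128 + 45 = minute 173.
The bindery step cannot begin until trimming (finishes minute 173). It runs from minute 173 to 173 + 15 = minute 188.

188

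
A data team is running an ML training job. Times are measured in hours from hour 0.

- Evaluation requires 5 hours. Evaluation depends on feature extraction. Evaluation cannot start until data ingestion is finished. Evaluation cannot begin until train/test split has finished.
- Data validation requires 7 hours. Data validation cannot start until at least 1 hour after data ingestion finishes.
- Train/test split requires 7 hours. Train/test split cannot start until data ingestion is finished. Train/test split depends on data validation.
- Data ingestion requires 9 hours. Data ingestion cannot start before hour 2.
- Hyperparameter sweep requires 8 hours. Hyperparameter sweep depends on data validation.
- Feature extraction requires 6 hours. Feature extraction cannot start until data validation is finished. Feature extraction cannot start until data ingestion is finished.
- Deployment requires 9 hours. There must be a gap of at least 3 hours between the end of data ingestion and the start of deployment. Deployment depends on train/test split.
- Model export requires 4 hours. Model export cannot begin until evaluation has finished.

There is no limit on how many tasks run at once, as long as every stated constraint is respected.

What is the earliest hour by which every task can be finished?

Data ingestion cannot begin until its own release at hour 2. It runs from hour 2 to 2 + 9 = hour 11.
Data validation waits on data ingestion (finishes hour 11, plus 1-hour gap → hour 12), so it starts at hour 12 and finishes at 12 + 7 = hour 19.
After data validation (finishes hour 19), hyperparameter sweep can start at hour 19 and finishes at hour 27.
Train/test split needs all of data ingestion (finishes hour 11); data validation (finishes hour 19). That puts its earliest start at hour 19; it finishes at 19 + 7 = hour 26.
Deployment needs all of data ingestion (finishes hour 11, plus 3-hour gap → hour 14); train/test split (finishes hour 26). That puts its earliest start at hour 26; it finishes at 26 + 9 = hour 35.
Feature extraction has to wait for data validation (finishes hour 19); data ingestion (finishes hour 11). The latest of these is hour 19, so feature extraction runs hour 19 to 19 + 6 = hour 25.
Evaluation cannot start until feature extraction (finishes hour 25); data ingestion (finishes hour 11); train/test split (finishes hour 26). The controlling bound is hour 26, so evaluation finishes at 26 + 5 = hour 31.
Model export cannot begin until evaluation (finishes hour 31). It runs from hour 31 to 31 + 4 = hour 35.
All tasks are finished once the last one completes. Finish times: Data ingestion at 11, Data validation at 19, Feature extraction at 25, Train/test split at 26, Hyperparameter sweep at 27, Evaluation at 31, Model export at 35, Deployment at 35. The latest is hour 35.

35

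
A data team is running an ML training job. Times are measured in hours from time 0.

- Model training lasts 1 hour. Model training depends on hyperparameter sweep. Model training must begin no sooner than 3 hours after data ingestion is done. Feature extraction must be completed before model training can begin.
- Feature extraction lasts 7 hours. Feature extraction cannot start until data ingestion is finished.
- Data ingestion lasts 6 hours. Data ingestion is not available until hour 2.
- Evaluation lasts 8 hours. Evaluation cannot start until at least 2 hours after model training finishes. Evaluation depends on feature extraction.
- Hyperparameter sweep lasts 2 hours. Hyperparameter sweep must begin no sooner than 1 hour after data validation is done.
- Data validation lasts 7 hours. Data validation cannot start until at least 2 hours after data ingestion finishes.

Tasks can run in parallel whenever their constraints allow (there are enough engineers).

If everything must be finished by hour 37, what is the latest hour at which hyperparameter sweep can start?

24

Evaluation has no dependents, so it just needs to finish by hour 37. Starting by 37 − 8 = hour 29 achieves that.
Model training must finish before evaluation (must start by hour 29, minus 2-hour gap → hour 27). With a 1-hour duration, model training must start by 27 − 1 = hour 26.
Since model training (must start by hour 26) depends on it, hyperparameter sweep must finish by hour 26. Backing off its 2-hour duration gives a latest start of hour 24.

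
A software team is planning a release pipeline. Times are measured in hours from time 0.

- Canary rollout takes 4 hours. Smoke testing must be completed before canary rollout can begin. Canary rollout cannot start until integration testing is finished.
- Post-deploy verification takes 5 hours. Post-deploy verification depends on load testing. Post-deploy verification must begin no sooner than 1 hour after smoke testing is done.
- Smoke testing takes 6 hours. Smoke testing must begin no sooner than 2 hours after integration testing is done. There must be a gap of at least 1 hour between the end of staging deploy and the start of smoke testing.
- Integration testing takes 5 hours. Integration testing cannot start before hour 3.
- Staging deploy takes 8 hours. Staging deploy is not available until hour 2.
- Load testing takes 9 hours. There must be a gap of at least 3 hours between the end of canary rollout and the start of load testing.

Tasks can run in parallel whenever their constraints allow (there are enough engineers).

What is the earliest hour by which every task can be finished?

Staging deploy cannot begin until its own release at hour 2. It runs from hour 2 to 2 + 8 = hour 10.
After its own release at hour 3, integration testing can start at hour 3 and finishes at hour 8.
Smoke testing needs all of integration testing (finishes hour 8, plus 2-hour gap → hour 10); staging deploy (finishes hour 10, plus 1-hour gap → hour 11). That puts its earliest start at hour 11; it finishes at 11 + 6 = hour 17.
Canary rollout cannot start until smoke testing (finishes hour 17); integration testing (finishes hour 8). The controlling bound is hour 17, so canary rollout finishes at 17 + 4 = hour 21.
After canary rollout (finishes hour 21, plus 3-hour gap → hour 24), load testing can start at hour 24 and finishes at hour 33.
For post-deploy verification: load testing (finishes hour 33); smoke testing (finishes hour 17, plus 1-hour gap → hour 18). Taking the maximum gives a start of hour 33, and it finishes at 33 + 5 = hour 38.
All tasks are finished once the last one completes. Finish times: Integration testing at 8, Staging deploy at 10, Smoke testing at 17, Canary rollout at 21, Load testing at 33, Post-deploy verification at 38. The latest is hour 38.

38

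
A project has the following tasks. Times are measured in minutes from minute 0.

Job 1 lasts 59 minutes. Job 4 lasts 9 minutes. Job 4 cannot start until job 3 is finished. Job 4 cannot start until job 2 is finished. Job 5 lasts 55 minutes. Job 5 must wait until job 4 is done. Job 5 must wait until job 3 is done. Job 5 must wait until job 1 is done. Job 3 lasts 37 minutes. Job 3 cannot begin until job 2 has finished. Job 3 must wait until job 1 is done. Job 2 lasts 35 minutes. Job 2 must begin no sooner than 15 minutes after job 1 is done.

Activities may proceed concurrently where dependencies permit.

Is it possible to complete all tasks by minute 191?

No

Job 1 can start immediately at minute 0; it finishes at minute 59.
Job 2 cannot begin until job 1 (finishes minute 59, plus 15-minute gap → minute 74). It runs from minute 74 to 74 + 35 = minute 109.
For job 3: job 2 (finishes minute 109); job 1 (finishes minute 59). Taking the maximum gives a start of minute 109, and it finishes at 109 + 37 = minute 146.
Job 4 cannot start until job 3 (finishes minute 146); job 2 (finishes minute 109). The controlling bound is minute 146, so job 4 finishes at 146 + 9 = minute 155.
Job 5 needs all of job 4 (finishes minute 155); job 3 (finishes minute 146); job 1 (finishes minute 59). That puts its earliest start at minute 155; it finishes at 155 + 55 = minute 210.
The earliest everything can be done is minute 210, which is after the deadline of 191, so it is not possible.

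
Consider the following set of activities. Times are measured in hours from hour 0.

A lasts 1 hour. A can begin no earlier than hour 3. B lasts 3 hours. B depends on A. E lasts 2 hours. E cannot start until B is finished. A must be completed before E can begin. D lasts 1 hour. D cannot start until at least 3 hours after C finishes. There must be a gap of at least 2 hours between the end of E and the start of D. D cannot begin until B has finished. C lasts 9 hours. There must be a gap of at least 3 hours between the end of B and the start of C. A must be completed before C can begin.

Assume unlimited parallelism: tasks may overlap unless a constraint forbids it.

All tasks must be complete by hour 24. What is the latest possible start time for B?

Nothing follows D; the deadline of hour 24 is its only limit. It must start by 24 − 1 = hour 23.
C feeds into D (must start by hour 23, minus 3-hour gap → hour 20); so C must finish by hour 20 and therefore start by hour 11.
E feeds into D (must start by hour 23, minus 2-hour gap → hour 21); so E must finish by hour 21 and therefore start by hour 19.
B has several dependents: C (must start by hour 11, minus 3-hour gap → hour 8); D (must start by hour 23); E (must start by hour 19). The earliest of those limits is hour 8, so B must start by 8 − 3 = hour 5.

5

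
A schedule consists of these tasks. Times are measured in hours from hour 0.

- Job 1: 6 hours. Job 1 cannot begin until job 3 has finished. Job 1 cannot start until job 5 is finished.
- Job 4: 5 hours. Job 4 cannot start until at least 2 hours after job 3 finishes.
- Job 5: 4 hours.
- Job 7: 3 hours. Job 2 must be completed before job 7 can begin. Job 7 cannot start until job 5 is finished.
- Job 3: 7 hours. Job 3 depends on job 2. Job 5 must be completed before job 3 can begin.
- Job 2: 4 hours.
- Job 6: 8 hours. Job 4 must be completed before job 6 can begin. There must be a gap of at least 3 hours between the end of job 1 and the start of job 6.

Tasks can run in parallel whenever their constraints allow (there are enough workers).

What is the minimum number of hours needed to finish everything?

Job 5 has no prerequisites, so it starts at hour 0 and finishes at hour 4.
Nothing blocks job 2, so it runs from hour 0 to hour 4.
Job 7 has to wait for job 2 (finishes hour 4); job 5 (finishes hour 4). The latest of these is hour 4, so job 7 runs hour 4 to 4 + 3 = hour 7.
For job 3: job 2 (finishes hour 4); job 5 (finishes hour 4). Taking the maximum gives a start of hour 4, and it finishes at 4 + 7 = hour 11.
Job 4 waits on job 3 (finishes hour 11, plus 2-hour gap → hour 13), so it starts at hour 13 and finishes at 13 + 5 = hour 18.
Job 1 has to wait for job 3 (finishes hour 11); job 5 (finishes hour 4). The latest of these is hour 11, so job 1 runs hour 11 to 11 + 6 = hour 17.
For job 6: job 4 (finishes hour 18); job 1 (finishes hour 17, plus 3-hour gap → hour 20). Taking the maximum gives a start of hour 20, and it finishes at 20 + 8 = hour 28.
All tasks are finished once the last one completes. Finish times: Job 1 at 17, Job 2 at 4, Job 3 at 11, Job 4 at 18, Job 5 at 4, Job 6 at 28, Job 7 at 7. The latest is hour 28.

28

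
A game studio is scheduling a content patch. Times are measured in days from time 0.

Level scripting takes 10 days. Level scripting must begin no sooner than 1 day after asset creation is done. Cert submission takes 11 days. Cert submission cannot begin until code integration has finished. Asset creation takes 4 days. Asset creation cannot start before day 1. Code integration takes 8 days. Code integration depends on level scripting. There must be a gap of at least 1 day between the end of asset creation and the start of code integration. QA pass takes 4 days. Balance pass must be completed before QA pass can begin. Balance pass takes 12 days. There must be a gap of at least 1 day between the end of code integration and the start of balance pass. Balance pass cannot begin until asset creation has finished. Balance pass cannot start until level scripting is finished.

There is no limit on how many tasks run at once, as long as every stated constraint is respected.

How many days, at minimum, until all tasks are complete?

Asset creation cannot begin until its own release at day 1. It runs from day 1 to 1 + 4 = day 5.
After asset creation (finishes day 5, plus 1-day gap → day 6), level scripting can start at day 6 and finishes at day 16.
Code integration needs all of level scripting (finishes day 16); asset creation (finishes day 5, plus 1-day gap → day 6). That puts its earliest start at day 16; it finishes at 16 + 8 = day 24.
Cert submission waits on code integration (finishes day 24), so it starts at day 24 and finishes at 24 + 11 = day 35.
Balance pass needs all of code integration (finishes day 24, plus 1-day gap → day 25); asset creation (finishes day 5); level scripting (finishes day 16). That puts its earliest start at day 25; it finishes at 25 + 12 = day 37.
QA pass cannot begin until balance pass (finishes day 37). It runs from day 37 to 37 + 4 = day 41.
All tasks are finished once the last one completes. Finish times: Asset creation at 5, Level scripting at 16, Code integration at 24, Balance pass at 37, QA pass at 41, Cert submission at 35. The latest is day 41.

41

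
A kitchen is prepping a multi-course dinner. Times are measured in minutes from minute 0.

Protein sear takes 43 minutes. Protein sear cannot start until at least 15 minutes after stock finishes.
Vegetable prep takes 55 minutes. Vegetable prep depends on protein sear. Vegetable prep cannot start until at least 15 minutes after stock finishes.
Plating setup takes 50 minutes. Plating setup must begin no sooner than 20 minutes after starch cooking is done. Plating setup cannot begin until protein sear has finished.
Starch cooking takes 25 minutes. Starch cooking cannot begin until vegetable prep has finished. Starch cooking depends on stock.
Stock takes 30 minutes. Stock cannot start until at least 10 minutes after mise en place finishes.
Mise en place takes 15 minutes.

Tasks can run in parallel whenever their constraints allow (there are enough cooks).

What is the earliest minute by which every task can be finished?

263

Mise en place can start immediately at minute 0; it finishes at minute 15.
Stock cannot begin until mise en place (finishes minute 15, plus 10-minute gap → minute 25). It runs from minute 25 to 25 + 30 = minute 55.
Protein sear cannot begin until stock (finishes minute 55, plus 15-minute gap → minute 70). It runs from minute 70 to 70 + 43 = minute 113.
Vegetable prep has to wait for protein sear (finishes minute 113); stock (finishes minute 55, plus 15-minute gap → minute 70). The latest of these is minute 113, so vegetable prep runs minute 113 to 113 + 55 = minute 168.
Starch cooking needs all of vegetable prep (finishes minute 168); stock (finishes minute 55). That puts its earliest start at minute 168; it finishes at 168 + 25 = minute 193.
Plating setup cannot start until starch cooking (finishes minute 193, plus 20-minute gap → minute 213); protein sear (finishes minute 113). The controlling bound is minute 213, so plating setup finishes at 213 + 50 = minute 263.
All tasks are finished once the last one completes. Finish times: Mise en place at 15, Stock at 55, Protein sear at 113, Vegetable prep at 168, Starch cooking at 193, Plating setup at 263. The latest is minute 263.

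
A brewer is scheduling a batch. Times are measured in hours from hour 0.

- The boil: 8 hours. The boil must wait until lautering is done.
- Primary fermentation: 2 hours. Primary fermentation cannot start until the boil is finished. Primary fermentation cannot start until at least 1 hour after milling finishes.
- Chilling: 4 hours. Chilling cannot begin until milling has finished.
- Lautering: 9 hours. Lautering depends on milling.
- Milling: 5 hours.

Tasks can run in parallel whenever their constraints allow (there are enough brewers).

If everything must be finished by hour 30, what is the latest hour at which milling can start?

6

To finish by hour 30, primary fermentation (duration 2) must start no later than hour 28.
The boil must finish before primary fermentation (must start by hour 28). With an 8-hour duration, the boil must start by 28 − 8 = hour 20.
Since the boil (must start by hour 20) depends on it, lautering must finish by hour 20. Backing off its 9-hour duration gives a latest start of hour 11.
Chilling has no dependents, so it just needs to finish by hour 30. Starting by 30 − 4 = hour 26 achieves that.
Milling feeds lautering (must start by hour 11); chilling (must start by hour 26); primary fermentation (must start by hour 28, minus 1-hour gap → hour 27). Taking the minimum, milling must finish by hour 11 and start by 11 − 5 = hour 6.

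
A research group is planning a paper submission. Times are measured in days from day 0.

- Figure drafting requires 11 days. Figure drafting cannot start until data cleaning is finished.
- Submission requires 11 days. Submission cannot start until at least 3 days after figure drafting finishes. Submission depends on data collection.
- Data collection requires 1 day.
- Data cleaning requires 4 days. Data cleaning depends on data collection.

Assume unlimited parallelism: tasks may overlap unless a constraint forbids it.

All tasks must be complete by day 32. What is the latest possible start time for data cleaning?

3

Submission must finish by day 32; it takes 11 days, so it must start by 32 − 11 = day 21.
Figure drafting feeds into submission (must start by day 21, minus 3-day gap → day 18); so figure drafting must finish by day 18 and therefore start by day 7.
Data cleaning feeds into figure drafting (must start by day 7); so data cleaning must finish by day 7 and therefore start by day 3.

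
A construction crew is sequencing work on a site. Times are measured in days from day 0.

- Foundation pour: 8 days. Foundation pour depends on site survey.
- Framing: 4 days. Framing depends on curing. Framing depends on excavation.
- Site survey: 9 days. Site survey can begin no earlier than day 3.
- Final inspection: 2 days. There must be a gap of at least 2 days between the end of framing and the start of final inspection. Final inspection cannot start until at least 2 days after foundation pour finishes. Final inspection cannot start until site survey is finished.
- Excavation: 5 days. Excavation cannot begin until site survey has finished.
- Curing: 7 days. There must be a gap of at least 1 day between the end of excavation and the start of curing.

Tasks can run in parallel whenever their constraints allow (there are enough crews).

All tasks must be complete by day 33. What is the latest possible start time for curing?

18

Nothing follows final inspection; the deadline of day 33 is its only limit. It must start by 33 − 2 = day 31.
Framing must finish before final inspection (must start by day 31, minus 2-day gap → day 29). With a 4-day duration, framing must start by 29 − 4 = day 25.
Curing feeds into framing (must start by day 25); so curing must finish by day 25 and therefore start by day 18.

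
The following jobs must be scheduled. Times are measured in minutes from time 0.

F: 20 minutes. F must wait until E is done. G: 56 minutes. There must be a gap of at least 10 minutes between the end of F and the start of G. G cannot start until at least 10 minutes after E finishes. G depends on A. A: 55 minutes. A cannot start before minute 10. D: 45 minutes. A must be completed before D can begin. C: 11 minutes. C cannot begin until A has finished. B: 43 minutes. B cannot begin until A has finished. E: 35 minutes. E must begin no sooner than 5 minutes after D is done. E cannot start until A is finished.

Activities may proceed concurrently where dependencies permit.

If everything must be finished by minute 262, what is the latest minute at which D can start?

91

G must finish by minute 262; it takes 56 minutes, so it must start by 262 − 56 = minute 206.
Since G (must start by minute 206, minus 10-minute gap → minute 196) depends on it, F must finish by minute 196. Backing off its 20-minute duration gives a latest start of minute 176.
For E: F (must start by minute 176); G (must start by minute 206, minus 10-minute gap → minute 196). The most restrictive is minute 176; with a 35-minute duration, E must start by minute 141.
D feeds into E (must start by minute 141, minus 5-minute gap → minute 136); so D must finish by minute 136 and therefore start by minute 91.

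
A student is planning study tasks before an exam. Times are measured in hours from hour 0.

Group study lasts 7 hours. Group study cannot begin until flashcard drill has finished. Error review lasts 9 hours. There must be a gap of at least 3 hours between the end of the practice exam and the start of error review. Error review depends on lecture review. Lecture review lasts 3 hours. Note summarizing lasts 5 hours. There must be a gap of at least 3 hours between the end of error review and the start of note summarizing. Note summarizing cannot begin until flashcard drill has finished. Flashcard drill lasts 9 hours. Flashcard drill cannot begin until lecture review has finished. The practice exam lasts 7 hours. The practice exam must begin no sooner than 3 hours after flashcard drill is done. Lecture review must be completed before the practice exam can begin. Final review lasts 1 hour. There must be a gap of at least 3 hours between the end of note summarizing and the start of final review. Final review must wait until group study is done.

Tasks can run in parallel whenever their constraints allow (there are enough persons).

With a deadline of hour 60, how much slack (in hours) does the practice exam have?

Lecture review can start immediately at hour 0; it finishes at hour 3.
Flashcard drill waits on lecture review (finishes hour 3), so it starts at hour 3 and finishes at 3 + 9 = hour 12.
The practice exam cannot start until flashcard drill (finishes hour 12, plus 3-hour gap → hour 15); lecture review (finishes hour 3). The controlling bound is hour 15, so the practice exam finishes at 15 + 7 = hour 22.

Working backward from the deadline:
To finish by hour 60, final review (duration 1) must start no later than hour 59.
Note summarizing must finish before final review (must start by hour 59, minus 3-hour gap → hour 56). With a 5-hour duration, note summarizing must start by 56 − 5 = hour 51.
Since note summarizing (must start by hour 51, minus 3-hour gap → hour 48) depends on it, error review must finish by hour 48. Backing off its 9-hour duration gives a latest start of hour 39.
The practice exam has to be done before error review (must start by hour 39, minus 3-hour gap → hour 36). That means finishing by hour 36, i.e. starting by 36 − 7 = hour 29.
So the practice exam can start as early as hour 15 and as late as hour 29, giving 29 − 15 = 14 hours of slack.

14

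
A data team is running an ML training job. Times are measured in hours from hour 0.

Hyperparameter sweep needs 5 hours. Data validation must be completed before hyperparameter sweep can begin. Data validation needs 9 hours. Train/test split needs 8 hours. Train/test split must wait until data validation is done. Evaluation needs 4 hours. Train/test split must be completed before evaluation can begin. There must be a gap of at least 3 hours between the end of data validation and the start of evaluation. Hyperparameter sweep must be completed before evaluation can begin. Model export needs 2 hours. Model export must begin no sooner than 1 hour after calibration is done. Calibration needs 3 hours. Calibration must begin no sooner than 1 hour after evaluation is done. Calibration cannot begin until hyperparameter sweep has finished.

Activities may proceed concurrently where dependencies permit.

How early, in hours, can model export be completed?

Nothing blocks data validation, so it runs from hour 0 to hour 9.
Hyperparameter sweep cannot begin until data validation (finishes hour 9). It runs from hour 9 to 9 + 5 = hour 14.
Train/test split waits on data validation (finishes hour 9), so it starts at hour 9 and finishes at 9 + 8 = hour 17.
Evaluation needs all of train/test split (finishes hour 17); data validation (finishes hour 9, plus 3-hour gap → hour 12); hyperparameter sweep (finishes hour 14). That puts its earliest start at hour 17; it finishes at 17 + 4 = hour 21.
For calibration: evaluation (finishes hour 21, plus 1-hour gap → hour 22); hyperparameter sweep (finishes hour 14). Taking the maximum gives a start of hour 22, and it finishes at 22 + 3 = hour 25.
After calibration (finishes hour 25, plus 1-hour gap → hour 26), model export can start at hour 26 and finishes at hour 28.

28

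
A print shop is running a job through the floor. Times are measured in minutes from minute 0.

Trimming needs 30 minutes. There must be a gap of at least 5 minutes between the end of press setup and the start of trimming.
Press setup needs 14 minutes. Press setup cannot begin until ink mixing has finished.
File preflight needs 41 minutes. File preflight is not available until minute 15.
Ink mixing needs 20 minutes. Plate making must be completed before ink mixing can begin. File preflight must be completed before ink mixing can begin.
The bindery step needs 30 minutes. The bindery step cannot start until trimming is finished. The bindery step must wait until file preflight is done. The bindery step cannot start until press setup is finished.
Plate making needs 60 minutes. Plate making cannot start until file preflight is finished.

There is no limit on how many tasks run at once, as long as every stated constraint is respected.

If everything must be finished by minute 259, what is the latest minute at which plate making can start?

Nothing follows the bindery step; the deadline of minute 259 is its only limit. It must start by 259 − 30 = minute 229.
Trimming has to be done before the bindery step (must start by minute 229). That means finishing by minute 229, i.e. starting by 229 − 30 = minute 199.
For press setup: trimming (must start by minute 199, minus 5-minute gap → minute 194); the bindery step (must start by minute 229). The most restrictive is minute 194; with a 14-minute duration, press setup must start by minute 180.
Ink mixing feeds into press setup (must start by minute 180); so ink mixing must finish by minute 180 and therefore start by minute 160.
Plate making has to be done before ink mixing (must start by minute 160). That means finishing by minute 160, i.e. starting by 160 − 60 = minute 100.

100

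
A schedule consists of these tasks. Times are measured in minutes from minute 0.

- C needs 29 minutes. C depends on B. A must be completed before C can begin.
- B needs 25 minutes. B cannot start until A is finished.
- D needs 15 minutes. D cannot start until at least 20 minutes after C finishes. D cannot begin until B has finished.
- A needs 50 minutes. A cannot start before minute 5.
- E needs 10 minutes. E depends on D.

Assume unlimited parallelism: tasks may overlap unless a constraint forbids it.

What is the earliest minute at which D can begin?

A waits on its own release at minute 5, so it starts at minute 5 and finishes at 5 + 50 = minute 55.
B waits on A (finishes minute 55), so it starts at minute 55 and finishes at 55 + 25 = minute 80.
For C: B (finishes minute 80); A (finishes minute 55). Taking the maximum gives a start of minute 80, and it finishes at 80 + 29 = minute 109.
D waits on C (finishes minute 109, plus 20-minute gap → minute 129); B (finishes minute 80). The latest of these is minute 129, which is the earliest D can start.

129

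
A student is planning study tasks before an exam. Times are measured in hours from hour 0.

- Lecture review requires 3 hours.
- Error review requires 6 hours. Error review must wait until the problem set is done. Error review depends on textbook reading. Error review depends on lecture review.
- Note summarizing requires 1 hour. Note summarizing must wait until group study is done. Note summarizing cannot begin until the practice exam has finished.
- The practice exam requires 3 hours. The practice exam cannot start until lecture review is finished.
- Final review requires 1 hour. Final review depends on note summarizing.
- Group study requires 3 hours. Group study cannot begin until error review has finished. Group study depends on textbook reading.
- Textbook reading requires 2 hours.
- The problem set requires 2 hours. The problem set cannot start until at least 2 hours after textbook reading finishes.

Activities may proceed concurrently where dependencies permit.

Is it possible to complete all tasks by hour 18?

Lecture review has no prerequisites, so it starts at hour 0 and finishes at hour 3.
The practice exam cannot begin until lecture review (finishes hour 3). It runs from hour 3 to 3 + 3 = hour 6.
Textbook reading can start immediately at hour 0; it finishes at hour 2.
The problem set cannot begin until textbook reading (finishes hour 2, plus 2-hour gap → hour 4). It runs from hour 4 to 4 + 2 = hour 6.
For error review: the problem set (finishes hour 6); textbook reading (finishes hour 2); lecture review (finishes hour 3). Taking the maximum gives a start of hour 6, and it finishes at 6 + 6 = hour 12.
Group study needs all of error review (finishes hour 12); textbook reading (finishes hour 2). That puts its earliest start at hour 12; it finishes at 12 + 3 = hour 15.
Note summarizing has to wait for group study (finishes hour 15); the practice exam (finishes hour 6). The latest of these is hour 15, so note summarizing runs hour 15 to 15 + 1 = hour 16.
Final review waits on note summarizing (finishes hour 16), so it starts at hour 16 and finishes at 16 + 1 = hour 17.
Every task is finished by hour 17, which is no later than the deadline of 18, so the schedule is feasible.

Yes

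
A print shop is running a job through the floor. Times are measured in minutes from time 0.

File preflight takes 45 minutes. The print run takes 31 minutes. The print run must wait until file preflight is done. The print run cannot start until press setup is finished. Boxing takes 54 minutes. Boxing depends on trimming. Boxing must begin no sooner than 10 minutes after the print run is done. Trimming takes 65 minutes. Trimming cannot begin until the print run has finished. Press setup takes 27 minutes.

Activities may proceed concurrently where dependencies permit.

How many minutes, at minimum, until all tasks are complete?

195

Press setup has no prerequisites, so it starts at minute 0 and finishes at minute 27.
File preflight can start immediately at minute 0; it finishes at minute 45.
The print run needs all of file preflight (finishes minute 45); press setup (finishes minute 27). That puts its earliest start at minute 45; it finishes at 45 + 31 = minute 76.
Trimming cannot begin until the print run (finishes minute 76). It runs from minute 76 to 76 + 65 = minute 141.
For boxing: trimming (finishes minute 141); the print run (finishes minute 76, plus 10-minute gap → minute 86). Taking the maximum gives a start of minute 141, and it finishes at 141 + 54 = minute 195.
All tasks are finished once the last one completes. Finish times: File preflight at 45, Press setup at 27, The print run at 76, Trimming at 141, Boxing at 195. The latest is minute 195.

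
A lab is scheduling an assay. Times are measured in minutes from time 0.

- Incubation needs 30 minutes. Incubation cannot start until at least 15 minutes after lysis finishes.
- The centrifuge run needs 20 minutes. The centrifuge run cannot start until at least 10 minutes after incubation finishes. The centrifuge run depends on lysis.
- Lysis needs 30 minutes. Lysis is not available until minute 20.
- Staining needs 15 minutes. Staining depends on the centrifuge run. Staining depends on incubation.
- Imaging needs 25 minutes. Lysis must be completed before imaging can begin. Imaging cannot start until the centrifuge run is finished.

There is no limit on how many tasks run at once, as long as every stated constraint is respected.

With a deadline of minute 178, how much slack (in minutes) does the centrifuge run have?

Lysis cannot begin until its own release at minute 20. It runs from minute 20 to 20 + 30 = minute 50.
Incubation waits on lysis (finishes minute 50, plus 15-minute gap → minute 65), so it starts at minute 65 and finishes at 65 + 30 = minute 95.
For the centrifuge run: incubation (finishes minute 95, plus 10-minute gap → minute 105); lysis (finishes minute 50). Taking the maximum gives a start of minute 105, and it finishes at 105 + 20 = minute 125.

Working backward from the deadline:
Staining has no dependents, so it just needs to finish by minute 178. Starting by 178 − 15 = minute 163 achieves that.
To finish by minute 178, imaging (duration 25) must start no later than minute 153.
The centrifuge run feeds staining (must start by minute 163); imaging (must start by minute 153). Taking the minimum, the centrifuge run must finish by minute 153 and start by 153 − 20 = minute 133.
So the centrifuge run can start as early as minute 105 and as late as minute 133, giving 133 − 105 = 28 minutes of slack.

28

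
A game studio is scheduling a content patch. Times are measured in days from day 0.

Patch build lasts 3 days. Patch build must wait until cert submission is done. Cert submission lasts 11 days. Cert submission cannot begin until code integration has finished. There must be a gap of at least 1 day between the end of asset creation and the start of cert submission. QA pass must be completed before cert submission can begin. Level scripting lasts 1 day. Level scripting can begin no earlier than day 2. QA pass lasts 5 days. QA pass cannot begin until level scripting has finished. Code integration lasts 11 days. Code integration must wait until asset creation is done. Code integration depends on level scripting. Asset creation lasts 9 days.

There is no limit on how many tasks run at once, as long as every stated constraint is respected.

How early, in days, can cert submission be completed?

After its own release at day 2, level scripting can start at day 2 and finishes at day 3.
QA pass cannot begin until level scripting (finishes day 3). It runs from day 3 to 3 + 5 = day 8.
Nothing blocks asset creation, so it runs from day 0 to day 9.
Code integration needs all of asset creation (finishes day 9); level scripting (finishes day 3). That puts its earliest start at day 9; it finishes at 9 + 11 = day 20.
Cert submission needs all of code integration (finishes day 20); asset creation (finishes day 9, plus 1-day gap → day 10); QA pass (finishes day 8). That puts its earliest start at day 20; it finishes at 20 + 11 = day 31.

31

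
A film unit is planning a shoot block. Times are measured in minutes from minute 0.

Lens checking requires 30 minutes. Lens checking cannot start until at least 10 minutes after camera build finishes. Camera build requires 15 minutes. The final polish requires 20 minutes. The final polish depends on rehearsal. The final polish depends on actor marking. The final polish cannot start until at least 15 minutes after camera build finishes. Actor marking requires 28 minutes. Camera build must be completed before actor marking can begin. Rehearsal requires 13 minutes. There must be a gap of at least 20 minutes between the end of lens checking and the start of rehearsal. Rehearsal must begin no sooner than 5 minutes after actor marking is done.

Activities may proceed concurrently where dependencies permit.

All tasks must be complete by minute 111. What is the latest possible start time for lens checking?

Nothing follows the final polish; the deadline of minute 111 is its only limit. It must start by 111 − 20 = minute 91.
Rehearsal feeds into the final polish (must start by minute 91); so rehearsal must finish by minute 91 and therefore start by minute 78.
Lens checking feeds into rehearsal (must start by minute 78, minus 20-minute gap → minute 58); so lens checking must finish by minute 58 and therefore start by minute 28.

28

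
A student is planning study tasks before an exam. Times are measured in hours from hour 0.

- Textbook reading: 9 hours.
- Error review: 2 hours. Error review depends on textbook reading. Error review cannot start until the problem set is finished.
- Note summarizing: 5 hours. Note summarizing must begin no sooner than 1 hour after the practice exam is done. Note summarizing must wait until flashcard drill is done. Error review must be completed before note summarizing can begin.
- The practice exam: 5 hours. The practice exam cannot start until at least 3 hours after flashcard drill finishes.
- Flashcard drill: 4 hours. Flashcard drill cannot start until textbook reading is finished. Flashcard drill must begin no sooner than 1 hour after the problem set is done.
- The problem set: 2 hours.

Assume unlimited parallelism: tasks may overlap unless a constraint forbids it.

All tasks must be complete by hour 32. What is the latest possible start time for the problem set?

11

Note summarizing has no dependents, so it just needs to finish by hour 32. Starting by 32 − 5 = hour 27 achieves that.
The practice exam has to be done before note summarizing (must start by hour 27, minus 1-hour gap → hour 26). That means finishing by hour 26, i.e. starting by 26 − 5 = hour 21.
Flashcard drill has several dependents: the practice exam (must start by hour 21, minus 3-hour gap → hour 18); note summarizing (must start by hour 27). The earliest of those limits is hour 18, so flashcard drill must start by 18 − 4 = hour 14.
Error review feeds into note summarizing (must start by hour 27); so error review must finish by hour 27 and therefore start by hour 25.
The problem set has several dependents: flashcard drill (must start by hour 14, minus 1-hour gap → hour 13); error review (must start by hour 25). The earliest of those limits is hour 13, so the problem set must start by 13 − 2 = hour 11.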